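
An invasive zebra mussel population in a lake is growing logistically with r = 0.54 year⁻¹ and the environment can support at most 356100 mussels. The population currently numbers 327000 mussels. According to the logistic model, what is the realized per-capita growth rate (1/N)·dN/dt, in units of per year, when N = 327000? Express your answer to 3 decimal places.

(1/N)·dN/dt = r(1 − N/K) = 0.54 × (1 − 327000/356100).
= 0.54 × 0.081719 = 0.044128.

0.044 per year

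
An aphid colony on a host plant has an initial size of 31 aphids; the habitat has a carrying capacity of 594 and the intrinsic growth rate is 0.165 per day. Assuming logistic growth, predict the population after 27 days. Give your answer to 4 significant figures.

A = (K − N₀)/N₀ = (594 − 31)/31 = 18.161.
N(t) = K/(1 + A·e^(−rt)) = 594/(1 + 18.161×e^(−0.165×27)).
e^(−4.455) = 0.01162; denominator = 1 + 18.161×0.01162 = 1.211.
N = 594/1.211 = 490.488.

490.5 aphids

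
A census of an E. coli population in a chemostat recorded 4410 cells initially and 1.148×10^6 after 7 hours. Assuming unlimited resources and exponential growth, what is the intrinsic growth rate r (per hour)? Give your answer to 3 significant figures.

From N(t) = N₀·e^(rt): e^(r·7) = 1.148×10^6/4410 = 260.32.
r·7 = ln(260.32) = 5.5619, so r = 5.5619/7 = 0.79456.

0.795 per hour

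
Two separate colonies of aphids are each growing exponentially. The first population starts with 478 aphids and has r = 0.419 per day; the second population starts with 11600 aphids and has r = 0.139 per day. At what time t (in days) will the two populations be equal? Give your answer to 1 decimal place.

Set 478·e^(0.419t) = 11600·e^(0.139t).
e^((0.419 − 0.139)t) = 11600/478 → e^(0.28·t) = 24.268.
0.28·t = ln(24.268) = 3.1891, so t = 3.1891/0.28 = 11.39.

11.4 days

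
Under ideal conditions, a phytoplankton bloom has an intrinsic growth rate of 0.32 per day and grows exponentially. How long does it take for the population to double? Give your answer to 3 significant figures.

2.17 days

Doubling time t_d = ln(2)/r = 0.6931/0.32 = 2.1661.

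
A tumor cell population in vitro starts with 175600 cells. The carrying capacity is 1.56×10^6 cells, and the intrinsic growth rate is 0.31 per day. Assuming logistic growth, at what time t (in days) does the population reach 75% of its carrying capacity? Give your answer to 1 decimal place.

10.2 days

A = (K − N₀)/N₀ = (1.56×10^6 − 175600)/175600 = 7.8838.
Solve 1.56×10^6/(1 + 7.8838·e^(−0.31t)) = 1.17×10^6: 1 + 7.8838·e^(−0.31t) = 1.3333, so e^(−0.31t) = 0.0422807.
−0.31·t = ln(0.0422807) = -3.1634, so t = 3.1634/0.31 = 10.205.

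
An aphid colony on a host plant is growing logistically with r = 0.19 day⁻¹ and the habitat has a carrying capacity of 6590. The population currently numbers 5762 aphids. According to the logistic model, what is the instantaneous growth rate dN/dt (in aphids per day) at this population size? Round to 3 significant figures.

138 aphids per day

dN/dt = rN(1 − N/K) = 0.19 × 5762 × (1 − 5762/6590).
1 − 5762/6590 = 0.12564; dN/dt = 0.19 × 5762 × 0.12564 = 137.55.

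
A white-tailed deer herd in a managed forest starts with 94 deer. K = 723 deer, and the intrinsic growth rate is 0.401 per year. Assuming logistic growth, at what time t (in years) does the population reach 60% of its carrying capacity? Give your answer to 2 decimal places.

5.75 years

A = (K − N₀)/N₀ = (723 − 94)/94 = 6.6915.
Solve 723/(1 + 6.6915·e^(−0.401t)) = 433.8: 1 + 6.6915·e^(−0.401t) = 1.6667, so e^(−0.401t) = 0.099629.
−0.401·t = ln(0.099629) = -2.3063, so t = 2.3063/0.401 = 5.7514.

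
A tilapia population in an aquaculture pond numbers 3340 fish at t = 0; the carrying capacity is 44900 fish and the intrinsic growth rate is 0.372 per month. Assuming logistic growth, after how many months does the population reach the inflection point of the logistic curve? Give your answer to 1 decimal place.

Logistic growth is fastest at N = K/2 = 22450.
A = (K − N₀)/N₀ = 12.443. Set K/(1 + A·e^(−rt)) = K/2 → A·e^(−rt) = 1.
e^(−0.372t) = 1/12.443 = 0.0803657, so t = ln(12.443)/0.372 = 2.5212/0.372 = 6.7773.

6.8 months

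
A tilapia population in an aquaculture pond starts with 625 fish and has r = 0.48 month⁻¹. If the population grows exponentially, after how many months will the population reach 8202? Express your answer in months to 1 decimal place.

Set N₀·e^(rt) = 8202: e^(0.48·t) = 8202/625 = 13.123.
0.48·t = ln(13.123) = 2.5744, so t = 2.5744/0.48 = 5.3633.

5.4 months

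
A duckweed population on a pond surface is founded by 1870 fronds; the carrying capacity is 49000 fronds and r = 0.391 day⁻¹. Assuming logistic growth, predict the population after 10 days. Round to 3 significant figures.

A = (K − N₀)/N₀ = (49000 − 1870)/1870 = 25.203.
N(t) = K/(1 + A·e^(−rt)) = 49000/(1 + 25.203×e^(−0.391×10)).
e^(−3.91) = 0.020041; denominator = 1 + 25.203×0.020041 = 1.5051.
N = 49000/1.5051 = 32556.3.

32600 fronds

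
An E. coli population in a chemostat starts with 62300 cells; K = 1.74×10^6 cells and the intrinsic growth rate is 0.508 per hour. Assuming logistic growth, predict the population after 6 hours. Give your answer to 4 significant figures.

763900 cells

A = (K − N₀)/N₀ = (1.74×10^6 − 62300)/62300 = 26.929.
N(t) = K/(1 + A·e^(−rt)) = 1.74×10^6/(1 + 26.929×e^(−0.508×6)).
e^(−3.048) = 0.047454; denominator = 1 + 26.929×0.047454 = 2.2779.
N = 1.74×10^6/2.2779 = 763862.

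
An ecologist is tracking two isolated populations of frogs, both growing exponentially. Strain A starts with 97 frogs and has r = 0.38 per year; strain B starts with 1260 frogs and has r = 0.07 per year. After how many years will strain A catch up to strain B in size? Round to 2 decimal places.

Set 97·e^(0.38t) = 1260·e^(0.07t).
e^((0.38 − 0.07)t) = 1260/97 → e^(0.31·t) = 12.99.
0.31·t = ln(12.99) = 2.5642, so t = 2.5642/0.31 = 8.2715.

8.27 years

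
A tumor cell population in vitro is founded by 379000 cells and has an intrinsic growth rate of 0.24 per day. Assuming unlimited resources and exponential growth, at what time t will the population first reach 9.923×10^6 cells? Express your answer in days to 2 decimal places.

13.60 days

Set N₀·e^(rt) = 9.923×10^6: e^(0.24·t) = 9.923×10^6/379000 = 26.182.
0.24·t = ln(26.182) = 3.2651, so t = 3.2651/0.24 = 13.604.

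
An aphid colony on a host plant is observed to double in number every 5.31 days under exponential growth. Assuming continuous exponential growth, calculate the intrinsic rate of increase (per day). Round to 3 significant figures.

0.131 per day

r = ln(2)/t_d = 0.6931/5.31 = 0.13054.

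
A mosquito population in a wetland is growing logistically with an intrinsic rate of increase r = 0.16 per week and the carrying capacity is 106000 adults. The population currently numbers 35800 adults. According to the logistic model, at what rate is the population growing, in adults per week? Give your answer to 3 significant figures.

dN/dt = rN(1 − N/K) = 0.16 × 35800 × (1 − 35800/106000).
1 − 35800/106000 = 0.66226; dN/dt = 0.16 × 35800 × 0.66226 = 3793.4.

3790 adults per week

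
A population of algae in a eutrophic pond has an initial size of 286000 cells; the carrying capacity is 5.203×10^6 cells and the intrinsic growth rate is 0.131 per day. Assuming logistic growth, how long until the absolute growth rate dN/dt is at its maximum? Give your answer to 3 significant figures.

Logistic growth is fastest at N = K/2 = 2.6015×10^6.
A = (K − N₀)/N₀ = 17.192. Set K/(1 + A·e^(−rt)) = K/2 → A·e^(−rt) = 1.
e^(−0.131t) = 1/17.192 = 0.0581655, so t = ln(17.192)/0.131 = 2.8445/0.131 = 21.713.

21.7 days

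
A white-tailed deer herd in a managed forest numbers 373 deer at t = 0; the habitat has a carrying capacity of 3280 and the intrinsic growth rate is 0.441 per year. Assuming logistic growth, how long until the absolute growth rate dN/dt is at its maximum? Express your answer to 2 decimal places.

Logistic growth is fastest at N = K/2 = 1640.
A = (K − N₀)/N₀ = 7.7936. Set K/(1 + A·e^(−rt)) = K/2 → A·e^(−rt) = 1.
e^(−0.441t) = 1/7.7936 = 0.128311, so t = ln(7.7936)/0.441 = 2.0533/0.441 = 4.656.

4.66 years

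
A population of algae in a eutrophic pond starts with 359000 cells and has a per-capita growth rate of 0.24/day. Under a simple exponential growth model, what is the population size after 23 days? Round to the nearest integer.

89618978 cells

N(t) = N₀·e^(rt) = 359000 × e^(0.24×23) = 359000 × e^5.52.
e^5.52 ≈ 249.64, so N ≈ 359000 × 249.64 = 8.961898×10^7.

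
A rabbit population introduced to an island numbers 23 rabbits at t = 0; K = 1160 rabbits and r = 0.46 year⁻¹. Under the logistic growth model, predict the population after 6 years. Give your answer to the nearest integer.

281 rabbits

A = (K − N₀)/N₀ = (1160 − 23)/23 = 49.435.
N(t) = K/(1 + A·e^(−rt)) = 1160/(1 + 49.435×e^(−0.46×6)).
e^(−2.76) = 0.063292; denominator = 1 + 49.435×0.063292 = 4.1288.
N = 1160/4.1288 = 280.952.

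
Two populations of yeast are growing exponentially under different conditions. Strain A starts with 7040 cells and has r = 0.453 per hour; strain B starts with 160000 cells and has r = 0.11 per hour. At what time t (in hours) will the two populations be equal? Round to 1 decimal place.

Set 7040·e^(0.453t) = 160000·e^(0.11t).
e^((0.453 − 0.11)t) = 160000/7040 → e^(0.343·t) = 22.727.
0.343·t = ln(22.727) = 3.1236, so t = 3.1236/0.343 = 9.1066.

9.1 hours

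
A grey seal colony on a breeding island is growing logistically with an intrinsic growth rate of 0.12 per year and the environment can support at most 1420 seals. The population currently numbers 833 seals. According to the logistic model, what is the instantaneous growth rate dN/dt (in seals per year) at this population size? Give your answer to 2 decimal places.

41.32 seals per year

dN/dt = rN(1 − N/K) = 0.12 × 833 × (1 − 833/1420).
1 − 833/1420 = 0.41338; dN/dt = 0.12 × 833 × 0.41338 = 41.321.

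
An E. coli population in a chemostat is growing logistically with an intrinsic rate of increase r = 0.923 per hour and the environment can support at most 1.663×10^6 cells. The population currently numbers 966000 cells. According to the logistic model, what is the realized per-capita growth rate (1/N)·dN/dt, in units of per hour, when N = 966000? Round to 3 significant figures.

0.387 per hour

(1/N)·dN/dt = r(1 − N/K) = 0.923 × (1 − 966000/1.663×10^6).
= 0.923 × 0.41912 = 0.38685.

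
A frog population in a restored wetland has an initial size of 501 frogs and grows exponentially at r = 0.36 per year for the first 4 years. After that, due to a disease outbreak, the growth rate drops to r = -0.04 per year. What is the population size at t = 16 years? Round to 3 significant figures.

1310 frogs

Phase 1: N(4) = 501·e^(0.36×4) = 501·e^1.44 = 2114.57.
Phase 2 runs for 16 − 4 = 12 years at r = -0.04.
N(16) = 2114.57·e^(-0.04×12) = 2114.57·e^-0.48 = 1308.46.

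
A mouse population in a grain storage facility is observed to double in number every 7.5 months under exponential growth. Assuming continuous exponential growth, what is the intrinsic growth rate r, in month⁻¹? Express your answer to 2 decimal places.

r = ln(2)/t_d = 0.6931/7.5 = 0.09242.

0.09 per month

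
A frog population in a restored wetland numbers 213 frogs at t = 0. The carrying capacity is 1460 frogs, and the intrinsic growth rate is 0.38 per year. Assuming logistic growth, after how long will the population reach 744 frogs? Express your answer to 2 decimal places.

4.75 years

A = (K − N₀)/N₀ = (1460 − 213)/213 = 5.8545.
Solve 1460/(1 + 5.8545·e^(−0.38t)) = 744: 1 + 5.8545·e^(−0.38t) = 1.9624, so e^(−0.38t) = 0.164382.
−0.38·t = ln(0.164382) = -1.8056, so t = 1.8056/0.38 = 4.7515.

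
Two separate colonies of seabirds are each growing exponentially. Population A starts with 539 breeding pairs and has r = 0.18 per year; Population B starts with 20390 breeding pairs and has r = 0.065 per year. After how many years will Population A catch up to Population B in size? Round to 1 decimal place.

Set 539·e^(0.18t) = 20390·e^(0.065t).
e^((0.18 − 0.065)t) = 20390/539 → e^(0.115·t) = 37.829.
0.115·t = ln(37.829) = 3.6331, so t = 3.6331/0.115 = 31.592.

31.6 years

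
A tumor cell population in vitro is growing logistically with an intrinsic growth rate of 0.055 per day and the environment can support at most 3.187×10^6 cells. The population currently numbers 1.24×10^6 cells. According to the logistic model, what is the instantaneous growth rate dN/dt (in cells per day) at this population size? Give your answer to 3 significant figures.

41700 cells per day

dN/dt = rN(1 − N/K) = 0.055 × 1.24×10^6 × (1 − 1.24×10^6/3.187×10^6).
1 − 1.24×10^6/3.187×10^6 = 0.61092; dN/dt = 0.055 × 1.24×10^6 × 0.61092 = 41665.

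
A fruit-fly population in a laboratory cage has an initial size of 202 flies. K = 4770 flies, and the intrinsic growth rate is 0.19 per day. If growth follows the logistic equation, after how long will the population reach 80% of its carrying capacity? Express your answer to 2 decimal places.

23.71 days

A = (K − N₀)/N₀ = (4770 − 202)/202 = 22.614.
Solve 4770/(1 + 22.614·e^(−0.19t)) = 3816: 1 + 22.614·e^(−0.19t) = 1.25, so e^(−0.19t) = 0.0110552.
−0.19·t = ln(0.0110552) = -4.5049, so t = 4.5049/0.19 = 23.71.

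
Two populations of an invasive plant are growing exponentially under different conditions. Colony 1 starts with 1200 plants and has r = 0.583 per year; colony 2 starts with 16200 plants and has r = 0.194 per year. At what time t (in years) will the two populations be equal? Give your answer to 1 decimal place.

6.7 years

Set 1200·e^(0.583t) = 16200·e^(0.194t).
e^((0.583 − 0.194)t) = 16200/1200 → e^(0.389·t) = 13.5.
0.389·t = ln(13.5) = 2.6027, so t = 2.6027/0.389 = 6.6907.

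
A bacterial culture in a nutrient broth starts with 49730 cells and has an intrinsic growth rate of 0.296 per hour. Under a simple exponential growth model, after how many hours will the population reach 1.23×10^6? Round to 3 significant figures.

Set N₀·e^(rt) = 1.23×10^6: e^(0.296·t) = 1.23×10^6/49730 = 24.734.
0.296·t = ln(24.734) = 3.2082, so t = 3.2082/0.296 = 10.838.

10.8 hours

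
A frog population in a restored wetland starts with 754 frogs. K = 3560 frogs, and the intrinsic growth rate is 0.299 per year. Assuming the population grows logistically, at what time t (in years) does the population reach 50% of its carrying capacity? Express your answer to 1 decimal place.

A = (K − N₀)/N₀ = (3560 − 754)/754 = 3.7215.
Solve 3560/(1 + 3.7215·e^(−0.299t)) = 1780: 1 + 3.7215·e^(−0.299t) = 2, so e^(−0.299t) = 0.26871.
−0.299·t = ln(0.26871) = -1.3141, so t = 1.3141/0.299 = 4.3951.

4.4 years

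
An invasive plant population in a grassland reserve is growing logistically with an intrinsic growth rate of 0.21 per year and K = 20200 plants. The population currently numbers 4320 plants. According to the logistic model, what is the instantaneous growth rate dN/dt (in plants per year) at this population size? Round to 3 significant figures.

dN/dt = rN(1 − N/K) = 0.21 × 4320 × (1 − 4320/20200).
1 − 4320/20200 = 0.78614; dN/dt = 0.21 × 4320 × 0.78614 = 713.18.

713 plants per year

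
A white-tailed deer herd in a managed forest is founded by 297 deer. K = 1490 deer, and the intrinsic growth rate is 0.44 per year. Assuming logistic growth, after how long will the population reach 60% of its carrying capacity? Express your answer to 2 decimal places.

A = (K − N₀)/N₀ = (1490 − 297)/297 = 4.0168.
Solve 1490/(1 + 4.0168·e^(−0.44t)) = 894: 1 + 4.0168·e^(−0.44t) = 1.6667, so e^(−0.44t) = 0.165968.
−0.44·t = ln(0.165968) = -1.796, so t = 1.796/0.44 = 4.0817.

4.08 years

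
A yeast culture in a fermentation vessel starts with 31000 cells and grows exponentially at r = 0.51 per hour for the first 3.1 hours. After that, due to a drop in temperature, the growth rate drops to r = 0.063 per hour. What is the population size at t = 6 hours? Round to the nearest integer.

Phase 1: N(3.1) = 31000·e^(0.51×3.1) = 31000·e^1.581 = 150654.
Phase 2 runs for 6 − 3.1 = 2.9 hours at r = 0.063.
N(6) = 150654·e^(0.063×2.9) = 150654·e^0.1827 = 180853.

180853 cells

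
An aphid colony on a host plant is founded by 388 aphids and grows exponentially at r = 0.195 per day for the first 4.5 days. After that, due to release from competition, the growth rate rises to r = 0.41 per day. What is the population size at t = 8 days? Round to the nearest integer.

3919 aphids

Phase 1: N(4.5) = 388·e^(0.195×4.5) = 388·e^0.8775 = 933.093.
Phase 2 runs for 8 − 4.5 = 3.5 days at r = 0.41.
N(8) = 933.093·e^(0.41×3.5) = 933.093·e^1.435 = 3918.66.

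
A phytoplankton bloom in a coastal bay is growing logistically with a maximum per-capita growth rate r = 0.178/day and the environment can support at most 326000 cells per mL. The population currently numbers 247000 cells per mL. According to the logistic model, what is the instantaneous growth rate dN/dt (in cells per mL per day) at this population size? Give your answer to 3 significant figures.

dN/dt = rN(1 − N/K) = 0.178 × 247000 × (1 − 247000/326000).
1 − 247000/326000 = 0.24233; dN/dt = 0.178 × 247000 × 0.24233 = 10654.

10700 cells per mL per day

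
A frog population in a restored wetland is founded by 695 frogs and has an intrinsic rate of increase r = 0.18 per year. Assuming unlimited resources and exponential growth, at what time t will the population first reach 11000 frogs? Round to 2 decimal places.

15.34 years

Set N₀·e^(rt) = 11000: e^(0.18·t) = 11000/695 = 15.827.
0.18·t = ln(15.827) = 2.7617, so t = 2.7617/0.18 = 15.343.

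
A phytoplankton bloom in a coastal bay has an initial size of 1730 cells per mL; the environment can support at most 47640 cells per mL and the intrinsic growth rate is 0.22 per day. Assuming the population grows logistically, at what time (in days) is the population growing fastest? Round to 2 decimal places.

14.90 days

Logistic growth is fastest at N = K/2 = 23820.
A = (K − N₀)/N₀ = 26.538. Set K/(1 + A·e^(−rt)) = K/2 → A·e^(−rt) = 1.
e^(−0.22t) = 1/26.538 = 0.0376824, so t = ln(26.538)/0.22 = 3.2786/0.22 = 14.903.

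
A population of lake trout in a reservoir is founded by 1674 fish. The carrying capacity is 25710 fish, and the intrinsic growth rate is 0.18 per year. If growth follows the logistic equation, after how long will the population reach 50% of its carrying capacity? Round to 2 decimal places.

14.80 years

A = (K − N₀)/N₀ = (25710 − 1674)/1674 = 14.358.
Solve 25710/(1 + 14.358·e^(−0.18t)) = 12855: 1 + 14.358·e^(−0.18t) = 2, so e^(−0.18t) = 0.0696455.
−0.18·t = ln(0.0696455) = -2.6643, so t = 2.6643/0.18 = 14.802.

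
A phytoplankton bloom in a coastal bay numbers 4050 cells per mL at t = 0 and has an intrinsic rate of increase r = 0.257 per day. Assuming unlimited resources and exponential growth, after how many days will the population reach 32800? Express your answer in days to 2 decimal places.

Set N₀·e^(rt) = 32800: e^(0.257·t) = 32800/4050 = 8.0988.
0.257·t = ln(8.0988) = 2.0917, so t = 2.0917/0.257 = 8.139.

8.14 days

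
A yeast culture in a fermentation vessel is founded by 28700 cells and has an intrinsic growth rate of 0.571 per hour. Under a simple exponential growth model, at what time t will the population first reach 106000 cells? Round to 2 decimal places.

Set N₀·e^(rt) = 106000: e^(0.571·t) = 106000/28700 = 3.6934.
0.571·t = ln(3.6934) = 1.3065, so t = 1.3065/0.571 = 2.2882.

2.29 hours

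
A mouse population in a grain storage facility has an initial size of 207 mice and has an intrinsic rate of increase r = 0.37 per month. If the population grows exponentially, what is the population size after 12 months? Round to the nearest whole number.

17548 mice

N(t) = N₀·e^(rt) = 207 × e^(0.37×12) = 207 × e^4.44.
e^4.44 ≈ 84.775, so N ≈ 207 × 84.775 = 17548.4.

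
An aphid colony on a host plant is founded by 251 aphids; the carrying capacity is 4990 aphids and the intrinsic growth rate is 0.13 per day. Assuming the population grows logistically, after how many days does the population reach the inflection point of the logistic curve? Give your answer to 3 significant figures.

22.6 days

Logistic growth is fastest at N = K/2 = 2495.
A = (K − N₀)/N₀ = 18.88. Set K/(1 + A·e^(−rt)) = K/2 → A·e^(−rt) = 1.
e^(−0.13t) = 1/18.88 = 0.0529648, so t = ln(18.88)/0.13 = 2.9381/0.13 = 22.601.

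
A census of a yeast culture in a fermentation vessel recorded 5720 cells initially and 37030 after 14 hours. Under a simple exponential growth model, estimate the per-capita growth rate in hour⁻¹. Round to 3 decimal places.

From N(t) = N₀·e^(rt): e^(r·14) = 37030/5720 = 6.4738.
r·14 = ln(6.4738) = 1.8678, so r = 1.8678/14 = 0.13341.

0.133 per hour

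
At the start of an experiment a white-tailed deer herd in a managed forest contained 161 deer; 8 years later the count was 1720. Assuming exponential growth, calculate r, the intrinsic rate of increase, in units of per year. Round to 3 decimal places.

From N(t) = N₀·e^(rt): e^(r·8) = 1720/161 = 10.683.
r·8 = ln(10.683) = 2.3687, so r = 2.3687/8 = 0.29608.

0.296 per year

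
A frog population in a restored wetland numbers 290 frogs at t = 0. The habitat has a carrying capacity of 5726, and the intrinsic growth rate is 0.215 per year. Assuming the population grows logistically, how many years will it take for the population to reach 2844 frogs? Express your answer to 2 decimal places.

13.57 years

A = (K − N₀)/N₀ = (5726 − 290)/290 = 18.745.
Solve 5726/(1 + 18.745·e^(−0.215t)) = 2844: 1 + 18.745·e^(−0.215t) = 2.0134, so e^(−0.215t) = 0.0540609.
−0.215·t = ln(0.0540609) = -2.9176, so t = 2.9176/0.215 = 13.57.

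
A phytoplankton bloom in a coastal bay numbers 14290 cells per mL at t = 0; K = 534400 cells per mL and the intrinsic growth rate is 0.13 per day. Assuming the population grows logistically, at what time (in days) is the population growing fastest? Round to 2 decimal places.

Logistic growth is fastest at N = K/2 = 267200.
A = (K − N₀)/N₀ = 36.397. Set K/(1 + A·e^(−rt)) = K/2 → A·e^(−rt) = 1.
e^(−0.13t) = 1/36.397 = 0.027475, so t = ln(36.397)/0.13 = 3.5945/0.13 = 27.65.

27.65 days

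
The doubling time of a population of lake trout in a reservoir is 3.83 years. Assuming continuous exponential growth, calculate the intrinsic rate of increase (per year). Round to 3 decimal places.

0.181 per year

r = ln(2)/t_d = 0.6931/3.83 = 0.18098.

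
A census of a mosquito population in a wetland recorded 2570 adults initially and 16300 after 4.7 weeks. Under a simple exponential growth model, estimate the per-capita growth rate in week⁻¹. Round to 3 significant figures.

0.393 per week

From N(t) = N₀·e^(rt): e^(r·4.7) = 16300/2570 = 6.3424.
r·4.7 = ln(6.3424) = 1.8473, so r = 1.8473/4.7 = 0.39303.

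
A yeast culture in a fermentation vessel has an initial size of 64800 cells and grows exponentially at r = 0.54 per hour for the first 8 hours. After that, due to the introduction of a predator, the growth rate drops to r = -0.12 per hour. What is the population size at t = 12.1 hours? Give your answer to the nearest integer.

2978889 cells

Phase 1: N(8) = 64800·e^(0.54×8) = 64800·e^4.32 = 4.872223×10^6.
Phase 2 runs for 12.1 − 8 = 4.1 hours at r = -0.12.
N(12.1) = 4.872223×10^6·e^(-0.12×4.1) = 4.872223×10^6·e^-0.492 = 2.978889×10^6.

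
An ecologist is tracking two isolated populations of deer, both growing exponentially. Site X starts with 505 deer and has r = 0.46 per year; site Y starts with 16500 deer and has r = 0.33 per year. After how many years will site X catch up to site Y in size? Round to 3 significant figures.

Set 505·e^(0.46t) = 16500·e^(0.33t).
e^((0.46 − 0.33)t) = 16500/505 → e^(0.13·t) = 32.673.
0.13·t = ln(32.673) = 3.4866, so t = 3.4866/0.13 = 26.82.

26.8 years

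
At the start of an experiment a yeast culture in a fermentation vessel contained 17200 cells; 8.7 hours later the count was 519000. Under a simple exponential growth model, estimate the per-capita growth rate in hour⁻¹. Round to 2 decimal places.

From N(t) = N₀·e^(rt): e^(r·8.7) = 519000/17200 = 30.174.
r·8.7 = ln(30.174) = 3.407, so r = 3.407/8.7 = 0.39161.

0.39 per hour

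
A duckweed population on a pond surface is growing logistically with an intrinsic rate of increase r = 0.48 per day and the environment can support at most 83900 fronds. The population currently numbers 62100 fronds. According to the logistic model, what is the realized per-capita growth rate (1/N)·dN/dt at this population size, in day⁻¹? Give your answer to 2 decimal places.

(1/N)·dN/dt = r(1 − N/K) = 0.48 × (1 − 62100/83900).
= 0.48 × 0.25983 = 0.12472.

0.12 per day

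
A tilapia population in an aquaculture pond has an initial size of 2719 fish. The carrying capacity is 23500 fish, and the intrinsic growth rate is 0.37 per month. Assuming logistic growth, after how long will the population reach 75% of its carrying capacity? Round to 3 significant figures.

8.47 months

A = (K − N₀)/N₀ = (23500 − 2719)/2719 = 7.6429.
Solve 23500/(1 + 7.6429·e^(−0.37t)) = 17625: 1 + 7.6429·e^(−0.37t) = 1.3333, so e^(−0.37t) = 0.0436136.
−0.37·t = ln(0.0436136) = -3.1324, so t = 3.1324/0.37 = 8.4659.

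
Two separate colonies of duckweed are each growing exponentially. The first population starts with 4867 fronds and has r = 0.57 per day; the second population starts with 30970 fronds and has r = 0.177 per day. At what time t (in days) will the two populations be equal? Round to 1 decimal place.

4.7 days

Set 4867·e^(0.57t) = 30970·e^(0.177t).
e^((0.57 − 0.177)t) = 30970/4867 → e^(0.393·t) = 6.3633.
0.393·t = ln(6.3633) = 1.8505, so t = 1.8505/0.393 = 4.7088.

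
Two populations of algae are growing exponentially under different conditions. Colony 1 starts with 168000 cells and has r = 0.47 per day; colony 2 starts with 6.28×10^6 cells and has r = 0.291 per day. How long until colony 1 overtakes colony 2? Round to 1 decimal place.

Set 168000·e^(0.47t) = 6.28×10^6·e^(0.291t).
e^((0.47 − 0.291)t) = 6.28×10^6/168000 → e^(0.179·t) = 37.381.
0.179·t = ln(37.381) = 3.6212, so t = 3.6212/0.179 = 20.23.

20.2 days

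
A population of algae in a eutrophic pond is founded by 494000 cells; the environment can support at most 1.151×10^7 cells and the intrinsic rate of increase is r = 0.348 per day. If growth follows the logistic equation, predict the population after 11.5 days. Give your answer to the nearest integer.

8176950 cells

A = (K − N₀)/N₀ = (1.151×10^7 − 494000)/494000 = 22.3.
N(t) = K/(1 + A·e^(−rt)) = 1.151×10^7/(1 + 22.3×e^(−0.348×11.5)).
e^(−4.002) = 0.018279; denominator = 1 + 22.3×0.018279 = 1.4076.
N = 1.151×10^7/1.4076 = 8.17695×10^6.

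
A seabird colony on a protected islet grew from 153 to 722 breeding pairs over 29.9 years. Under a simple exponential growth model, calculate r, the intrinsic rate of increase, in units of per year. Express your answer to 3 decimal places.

0.052 per year

From N(t) = N₀·e^(rt): e^(r·29.9) = 722/153 = 4.719.
r·29.9 = ln(4.719) = 1.5516, so r = 1.5516/29.9 = 0.051893.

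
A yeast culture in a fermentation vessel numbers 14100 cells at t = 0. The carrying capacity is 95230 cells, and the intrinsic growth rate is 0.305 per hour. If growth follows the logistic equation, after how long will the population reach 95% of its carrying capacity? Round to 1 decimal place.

A = (K − N₀)/N₀ = (95230 − 14100)/14100 = 5.7539.
Solve 95230/(1 + 5.7539·e^(−0.305t)) = 90468.5: 1 + 5.7539·e^(−0.305t) = 1.0526, so e^(−0.305t) = 0.00914711.
−0.305·t = ln(0.00914711) = -4.6943, so t = 4.6943/0.305 = 15.391.

15.4 hours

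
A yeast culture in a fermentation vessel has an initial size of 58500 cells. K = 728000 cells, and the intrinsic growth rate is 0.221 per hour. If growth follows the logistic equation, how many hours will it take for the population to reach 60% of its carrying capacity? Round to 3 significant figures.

12.9 hours

A = (K − N₀)/N₀ = (728000 − 58500)/58500 = 11.444.
Solve 728000/(1 + 11.444·e^(−0.221t)) = 436800: 1 + 11.444·e^(−0.221t) = 1.6667, so e^(−0.221t) = 0.0582524.
−0.221·t = ln(0.0582524) = -2.843, so t = 2.843/0.221 = 12.864.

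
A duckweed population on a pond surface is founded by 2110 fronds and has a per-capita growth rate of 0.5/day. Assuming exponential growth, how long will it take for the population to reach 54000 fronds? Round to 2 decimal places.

Set N₀·e^(rt) = 54000: e^(0.5·t) = 54000/2110 = 25.592.
0.5·t = ln(25.592) = 3.2423, so t = 3.2423/0.5 = 6.4846.

6.48 days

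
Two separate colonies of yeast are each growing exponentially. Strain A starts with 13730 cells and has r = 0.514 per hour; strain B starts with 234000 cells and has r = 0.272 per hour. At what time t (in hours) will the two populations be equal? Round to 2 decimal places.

Set 13730·e^(0.514t) = 234000·e^(0.272t).
e^((0.514 − 0.272)t) = 234000/13730 → e^(0.242·t) = 17.043.
0.242·t = ln(17.043) = 2.8357, so t = 2.8357/0.242 = 11.718.

11.72 hours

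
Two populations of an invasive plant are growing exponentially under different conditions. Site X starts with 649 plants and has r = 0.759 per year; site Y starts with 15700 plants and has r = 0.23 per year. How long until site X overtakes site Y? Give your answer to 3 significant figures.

Set 649·e^(0.759t) = 15700·e^(0.23t).
e^((0.759 − 0.23)t) = 15700/649 → e^(0.529·t) = 24.191.
0.529·t = ln(24.191) = 3.186, so t = 3.186/0.529 = 6.0227.

6.02 years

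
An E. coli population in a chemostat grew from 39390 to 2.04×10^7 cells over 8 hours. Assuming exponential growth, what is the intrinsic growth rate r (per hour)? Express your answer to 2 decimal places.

0.78 per hour

From N(t) = N₀·e^(rt): e^(r·8) = 2.04×10^7/39390 = 517.9.
r·8 = ln(517.9) = 6.2498, so r = 6.2498/8 = 0.78122.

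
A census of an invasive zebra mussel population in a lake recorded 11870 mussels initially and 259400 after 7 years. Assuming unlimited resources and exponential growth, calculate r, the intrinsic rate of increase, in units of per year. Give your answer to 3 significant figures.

0.441 per year

From N(t) = N₀·e^(rt): e^(r·7) = 259400/11870 = 21.853.
r·7 = ln(21.853) = 3.0844, so r = 3.0844/7 = 0.44062.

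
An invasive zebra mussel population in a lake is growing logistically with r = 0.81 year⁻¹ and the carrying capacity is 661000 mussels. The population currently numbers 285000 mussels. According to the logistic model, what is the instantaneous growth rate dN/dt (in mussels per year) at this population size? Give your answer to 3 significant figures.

131000 mussels per year

dN/dt = rN(1 − N/K) = 0.81 × 285000 × (1 − 285000/661000).
1 − 285000/661000 = 0.56884; dN/dt = 0.81 × 285000 × 0.56884 = 1.31316×10^5.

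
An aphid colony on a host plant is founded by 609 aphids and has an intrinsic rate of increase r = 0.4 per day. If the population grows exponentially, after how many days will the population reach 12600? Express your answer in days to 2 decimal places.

7.57 days

Set N₀·e^(rt) = 12600: e^(0.4·t) = 12600/609 = 20.69.
0.4·t = ln(20.69) = 3.0296, so t = 3.0296/0.4 = 7.5741.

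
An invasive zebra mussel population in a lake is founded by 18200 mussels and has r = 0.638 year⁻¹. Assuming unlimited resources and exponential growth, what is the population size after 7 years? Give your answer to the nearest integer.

N(t) = N₀·e^(rt) = 18200 × e^(0.638×7) = 18200 × e^4.466.
e^4.466 ≈ 87.008, so N ≈ 18200 × 87.008 = 1.583545×10^6.

1583545 mussels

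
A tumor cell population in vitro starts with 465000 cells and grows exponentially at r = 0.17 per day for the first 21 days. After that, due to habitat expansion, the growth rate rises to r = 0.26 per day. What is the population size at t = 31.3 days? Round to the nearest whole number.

240394693 cells

Phase 1: N(21) = 465000·e^(0.17×21) = 465000·e^3.57 = 1.651522×10^7.
Phase 2 runs for 31.3 − 21 = 10.3 days at r = 0.26.
N(31.3) = 1.651522×10^7·e^(0.26×10.3) = 1.651522×10^7·e^2.678 = 2.403947×10^8.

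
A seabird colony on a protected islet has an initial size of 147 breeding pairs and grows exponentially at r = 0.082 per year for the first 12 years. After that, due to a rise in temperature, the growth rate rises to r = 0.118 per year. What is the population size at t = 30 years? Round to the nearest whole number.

3289 breeding pairs

Phase 1: N(12) = 147·e^(0.082×12) = 147·e^0.984 = 393.245.
Phase 2 runs for 30 − 12 = 18 years at r = 0.118.
N(30) = 393.245·e^(0.118×18) = 393.245·e^2.124 = 3289.31.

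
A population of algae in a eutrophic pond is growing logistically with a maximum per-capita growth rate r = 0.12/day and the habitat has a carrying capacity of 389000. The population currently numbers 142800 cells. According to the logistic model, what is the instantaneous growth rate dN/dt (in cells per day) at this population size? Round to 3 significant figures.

10800 cells per day

dN/dt = rN(1 − N/K) = 0.12 × 142800 × (1 − 142800/389000).
1 − 142800/389000 = 0.6329; dN/dt = 0.12 × 142800 × 0.6329 = 10845.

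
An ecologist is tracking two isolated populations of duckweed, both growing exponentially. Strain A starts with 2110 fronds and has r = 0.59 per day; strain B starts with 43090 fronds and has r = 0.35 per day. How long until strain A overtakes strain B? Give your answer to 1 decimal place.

12.6 days

Set 2110·e^(0.59t) = 43090·e^(0.35t).
e^((0.59 − 0.35)t) = 43090/2110 → e^(0.24·t) = 20.422.
0.24·t = ln(20.422) = 3.0166, so t = 3.0166/0.24 = 12.569.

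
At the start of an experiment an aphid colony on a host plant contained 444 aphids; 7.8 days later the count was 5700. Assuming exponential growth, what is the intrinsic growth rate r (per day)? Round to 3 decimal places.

0.327 per day

From N(t) = N₀·e^(rt): e^(r·7.8) = 5700/444 = 12.838.
r·7.8 = ln(12.838) = 2.5524, so r = 2.5524/7.8 = 0.32723.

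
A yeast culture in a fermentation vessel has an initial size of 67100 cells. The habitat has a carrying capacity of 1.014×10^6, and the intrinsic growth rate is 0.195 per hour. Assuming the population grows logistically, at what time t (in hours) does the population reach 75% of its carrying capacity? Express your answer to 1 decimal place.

19.2 hours

A = (K − N₀)/N₀ = (1.014×10^6 − 67100)/67100 = 14.112.
Solve 1.014×10^6/(1 + 14.112·e^(−0.195t)) = 760500: 1 + 14.112·e^(−0.195t) = 1.3333, so e^(−0.195t) = 0.0236209.
−0.195·t = ln(0.0236209) = -3.7456, so t = 3.7456/0.195 = 19.208.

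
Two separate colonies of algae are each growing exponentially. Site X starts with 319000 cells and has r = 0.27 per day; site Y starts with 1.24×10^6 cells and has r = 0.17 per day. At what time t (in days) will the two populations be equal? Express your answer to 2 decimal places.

Set 319000·e^(0.27t) = 1.24×10^6·e^(0.17t).
e^((0.27 − 0.17)t) = 1.24×10^6/319000 → e^(0.1·t) = 3.8871.
0.1·t = ln(3.8871) = 1.3577, so t = 1.3577/0.1 = 13.577.

13.58 days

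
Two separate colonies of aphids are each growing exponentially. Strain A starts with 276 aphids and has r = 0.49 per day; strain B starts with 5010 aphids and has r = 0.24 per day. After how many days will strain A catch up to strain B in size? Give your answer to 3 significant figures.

11.6 days

Set 276·e^(0.49t) = 5010·e^(0.24t).
e^((0.49 − 0.24)t) = 5010/276 → e^(0.25·t) = 18.152.
0.25·t = ln(18.152) = 2.8988, so t = 2.8988/0.25 = 11.595.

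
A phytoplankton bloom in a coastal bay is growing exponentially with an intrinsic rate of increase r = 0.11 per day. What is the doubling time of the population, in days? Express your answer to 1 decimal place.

6.3 days

Doubling time t_d = ln(2)/r = 0.6931/0.11 = 6.3013.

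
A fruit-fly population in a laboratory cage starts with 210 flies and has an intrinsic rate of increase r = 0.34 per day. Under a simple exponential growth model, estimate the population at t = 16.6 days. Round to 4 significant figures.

59340 flies

N(t) = N₀·e^(rt) = 210 × e^(0.34×16.6) = 210 × e^5.644.
e^5.644 ≈ 282.59, so N ≈ 210 × 282.59 = 59344.1.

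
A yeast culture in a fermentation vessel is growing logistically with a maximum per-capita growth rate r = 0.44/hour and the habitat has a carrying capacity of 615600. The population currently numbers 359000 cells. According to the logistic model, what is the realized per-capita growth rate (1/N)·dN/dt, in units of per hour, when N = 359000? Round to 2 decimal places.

(1/N)·dN/dt = r(1 − N/K) = 0.44 × (1 − 359000/615600).
= 0.44 × 0.41683 = 0.1834.

0.18 per hour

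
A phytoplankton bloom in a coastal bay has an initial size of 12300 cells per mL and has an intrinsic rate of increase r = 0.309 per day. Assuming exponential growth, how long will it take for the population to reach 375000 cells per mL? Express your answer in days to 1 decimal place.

11.1 days

Set N₀·e^(rt) = 375000: e^(0.309·t) = 375000/12300 = 30.488.
0.309·t = ln(30.488) = 3.4173, so t = 3.4173/0.309 = 11.059.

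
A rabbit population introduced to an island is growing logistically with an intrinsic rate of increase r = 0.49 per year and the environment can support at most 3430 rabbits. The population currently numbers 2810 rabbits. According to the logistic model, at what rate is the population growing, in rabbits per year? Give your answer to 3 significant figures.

dN/dt = rN(1 − N/K) = 0.49 × 2810 × (1 − 2810/3430).
1 − 2810/3430 = 0.18076; dN/dt = 0.49 × 2810 × 0.18076 = 248.89.

249 rabbits per year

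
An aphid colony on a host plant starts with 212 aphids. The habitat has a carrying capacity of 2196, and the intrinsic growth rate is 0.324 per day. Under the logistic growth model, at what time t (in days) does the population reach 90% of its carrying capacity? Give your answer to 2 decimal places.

13.68 days

A = (K − N₀)/N₀ = (2196 − 212)/212 = 9.3585.
Solve 2196/(1 + 9.3585·e^(−0.324t)) = 1976.4: 1 + 9.3585·e^(−0.324t) = 1.1111, so e^(−0.324t) = 0.0118728.
−0.324·t = ln(0.0118728) = -4.4335, so t = 4.4335/0.324 = 13.684.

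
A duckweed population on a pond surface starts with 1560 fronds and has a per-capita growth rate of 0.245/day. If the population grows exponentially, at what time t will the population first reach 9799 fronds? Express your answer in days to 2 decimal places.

Set N₀·e^(rt) = 9799: e^(0.245·t) = 9799/1560 = 6.2814.
0.245·t = ln(6.2814) = 1.8376, so t = 1.8376/0.245 = 7.5004.

7.50 days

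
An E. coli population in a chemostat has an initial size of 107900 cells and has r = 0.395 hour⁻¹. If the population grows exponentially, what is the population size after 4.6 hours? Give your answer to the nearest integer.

N(t) = N₀·e^(rt) = 107900 × e^(0.395×4.6) = 107900 × e^1.817.
e^1.817 ≈ 6.1534, so N ≈ 107900 × 6.1534 = 663949.

663949 cells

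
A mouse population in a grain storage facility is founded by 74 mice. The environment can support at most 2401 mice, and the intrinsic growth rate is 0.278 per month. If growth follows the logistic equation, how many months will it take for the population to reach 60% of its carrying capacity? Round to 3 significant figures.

A = (K − N₀)/N₀ = (2401 − 74)/74 = 31.446.
Solve 2401/(1 + 31.446·e^(−0.278t)) = 1440.6: 1 + 31.446·e^(−0.278t) = 1.6667, so e^(−0.278t) = 0.0212004.
−0.278·t = ln(0.0212004) = -3.8537, so t = 3.8537/0.278 = 13.862.

13.9 months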